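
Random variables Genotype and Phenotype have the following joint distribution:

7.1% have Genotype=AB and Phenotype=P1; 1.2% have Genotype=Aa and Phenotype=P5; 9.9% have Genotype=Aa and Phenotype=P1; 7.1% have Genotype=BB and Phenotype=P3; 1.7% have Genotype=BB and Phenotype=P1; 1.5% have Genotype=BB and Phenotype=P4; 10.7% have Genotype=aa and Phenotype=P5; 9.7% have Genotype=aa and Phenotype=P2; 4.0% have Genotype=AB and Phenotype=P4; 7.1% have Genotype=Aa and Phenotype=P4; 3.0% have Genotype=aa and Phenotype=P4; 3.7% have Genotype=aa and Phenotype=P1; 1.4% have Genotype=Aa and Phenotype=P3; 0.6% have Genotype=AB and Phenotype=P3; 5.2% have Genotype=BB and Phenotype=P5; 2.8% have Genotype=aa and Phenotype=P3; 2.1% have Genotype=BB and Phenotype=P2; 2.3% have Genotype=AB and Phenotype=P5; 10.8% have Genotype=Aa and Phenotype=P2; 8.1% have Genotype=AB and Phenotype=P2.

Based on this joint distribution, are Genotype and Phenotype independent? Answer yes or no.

P(Genotype=BB) = 0.176 and P(Phenotype=P3) = 0.119, so their product is 0.02094, but P(Genotype=BB, Phenotype=P3) = 0.071. Since these differ, Genotype and Phenotype are not independent.

no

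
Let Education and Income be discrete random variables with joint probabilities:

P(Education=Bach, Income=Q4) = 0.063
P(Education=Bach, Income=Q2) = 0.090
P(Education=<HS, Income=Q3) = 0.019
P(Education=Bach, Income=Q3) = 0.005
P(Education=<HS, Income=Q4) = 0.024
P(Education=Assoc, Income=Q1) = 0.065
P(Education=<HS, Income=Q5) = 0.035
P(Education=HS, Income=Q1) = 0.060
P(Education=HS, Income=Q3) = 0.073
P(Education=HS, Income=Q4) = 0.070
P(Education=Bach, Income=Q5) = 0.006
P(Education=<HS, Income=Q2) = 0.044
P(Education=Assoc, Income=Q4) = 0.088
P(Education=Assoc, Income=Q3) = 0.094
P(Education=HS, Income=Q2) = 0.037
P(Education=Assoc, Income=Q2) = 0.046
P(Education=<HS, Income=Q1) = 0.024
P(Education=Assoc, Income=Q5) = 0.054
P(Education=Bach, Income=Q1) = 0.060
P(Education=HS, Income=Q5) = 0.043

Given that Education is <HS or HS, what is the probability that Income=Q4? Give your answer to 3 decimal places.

P(Education=<HS) = 0.024 + 0.044 + 0.019 + 0.024 + 0.035 = 0.146.
P(Education=HS) = 0.060 + 0.037 + 0.073 + 0.070 + 0.043 = 0.283.
P(Education ∈ {<HS, HS}) = 0.146 + 0.283 = 0.429; P(Income=Q4, Education ∈ {<HS, HS}) = 0.024 + 0.070 = 0.094.
P(Income=Q4 | Education ∈ {<HS, HS}) = 0.094/0.429 = 0.219.

0.219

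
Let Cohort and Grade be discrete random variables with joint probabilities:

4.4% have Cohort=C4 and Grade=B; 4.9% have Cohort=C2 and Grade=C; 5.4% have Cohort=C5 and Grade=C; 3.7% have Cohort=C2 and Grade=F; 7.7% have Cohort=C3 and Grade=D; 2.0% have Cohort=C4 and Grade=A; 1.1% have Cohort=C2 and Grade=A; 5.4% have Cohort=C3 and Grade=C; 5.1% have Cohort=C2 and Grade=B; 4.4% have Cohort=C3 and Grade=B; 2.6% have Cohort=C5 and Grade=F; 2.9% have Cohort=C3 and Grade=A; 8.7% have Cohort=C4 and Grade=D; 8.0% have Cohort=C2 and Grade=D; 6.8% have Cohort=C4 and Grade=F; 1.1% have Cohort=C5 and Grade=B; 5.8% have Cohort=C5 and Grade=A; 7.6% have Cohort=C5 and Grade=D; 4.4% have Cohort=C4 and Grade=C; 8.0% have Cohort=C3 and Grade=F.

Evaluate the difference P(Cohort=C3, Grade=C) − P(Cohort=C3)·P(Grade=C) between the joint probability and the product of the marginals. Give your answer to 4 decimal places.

P(Cohort=C3) = 0.029 + 0.044 + 0.054 + 0.077 + 0.080 = 0.284.
P(Grade=C) = 0.049 + 0.054 + 0.044 + 0.054 = 0.201.
P(Cohort=C3, Grade=C) − P(Cohort=C3)P(Grade=C) = 0.054 − 0.284×0.201 = -0.0031.

-0.0031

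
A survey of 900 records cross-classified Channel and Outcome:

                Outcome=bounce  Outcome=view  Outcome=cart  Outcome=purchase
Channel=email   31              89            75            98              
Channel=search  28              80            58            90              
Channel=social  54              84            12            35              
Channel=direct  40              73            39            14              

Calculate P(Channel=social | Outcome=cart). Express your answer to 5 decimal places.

Total with Outcome=cart: 75 + 58 + 12 + 39 = 184.
P(Channel=social | Outcome=cart) = 12/184 = 0.06522.

0.06522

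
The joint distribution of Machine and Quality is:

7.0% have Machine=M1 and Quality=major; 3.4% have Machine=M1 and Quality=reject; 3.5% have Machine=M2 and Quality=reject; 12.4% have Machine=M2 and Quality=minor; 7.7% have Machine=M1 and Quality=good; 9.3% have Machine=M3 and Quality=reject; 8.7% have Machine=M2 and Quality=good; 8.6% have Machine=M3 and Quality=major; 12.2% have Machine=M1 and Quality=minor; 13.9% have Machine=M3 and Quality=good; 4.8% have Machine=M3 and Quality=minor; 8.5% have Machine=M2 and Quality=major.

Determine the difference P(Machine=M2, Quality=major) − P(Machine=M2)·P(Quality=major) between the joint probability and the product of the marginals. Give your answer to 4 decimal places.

0.0052

P(Machine=M2) = 0.087 + 0.124 + 0.085 + 0.035 = 0.331.
P(Quality=major) = 0.070 + 0.085 + 0.086 = 0.241.
P(Machine=M2, Quality=major) − P(Machine=M2)P(Quality=major) = 0.085 − 0.331×0.241 = 0.0052.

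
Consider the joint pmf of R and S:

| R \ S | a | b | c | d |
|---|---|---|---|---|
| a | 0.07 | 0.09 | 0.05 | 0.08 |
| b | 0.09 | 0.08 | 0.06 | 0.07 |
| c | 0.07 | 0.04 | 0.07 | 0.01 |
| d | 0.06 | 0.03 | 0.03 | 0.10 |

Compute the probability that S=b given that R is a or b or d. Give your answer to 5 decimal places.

P(R=a) = 0.07 + 0.09 + 0.05 + 0.08 = 0.29.
P(R=b) = 0.09 + 0.08 + 0.06 + 0.07 = 0.30.
P(R=d) = 0.06 + 0.03 + 0.03 + 0.10 = 0.22.
P(R ∈ {a, b, d}) = 0.29 + 0.30 + 0.22 = 0.81; P(S=b, R ∈ {a, b, d}) = 0.09 + 0.08 + 0.03 = 0.20.
P(S=b | R ∈ {a, b, d}) = 0.20/0.81 = 0.24691.

0.24691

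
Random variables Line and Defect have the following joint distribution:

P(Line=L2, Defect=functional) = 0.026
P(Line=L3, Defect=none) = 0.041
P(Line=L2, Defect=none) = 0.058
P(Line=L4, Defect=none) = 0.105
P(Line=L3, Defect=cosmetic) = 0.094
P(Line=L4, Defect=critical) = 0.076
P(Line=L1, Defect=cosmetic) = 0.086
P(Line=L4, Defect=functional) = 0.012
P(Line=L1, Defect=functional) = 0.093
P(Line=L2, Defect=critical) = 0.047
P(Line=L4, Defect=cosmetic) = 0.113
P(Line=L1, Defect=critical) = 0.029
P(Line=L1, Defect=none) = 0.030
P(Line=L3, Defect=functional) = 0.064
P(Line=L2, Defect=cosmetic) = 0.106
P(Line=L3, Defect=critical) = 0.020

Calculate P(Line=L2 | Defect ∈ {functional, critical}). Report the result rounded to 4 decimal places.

0.1989

P(Defect=functional) = 0.093 + 0.026 + 0.064 + 0.012 = 0.195.
P(Defect=critical) = 0.029 + 0.047 + 0.020 + 0.076 = 0.172.
P(Defect ∈ {functional, critical}) = 0.195 + 0.172 = 0.367; P(Line=L2, Defect ∈ {functional, critical}) = 0.026 + 0.047 = 0.073.
P(Line=L2 | Defect ∈ {functional, critical}) = 0.073/0.367 = 0.1989.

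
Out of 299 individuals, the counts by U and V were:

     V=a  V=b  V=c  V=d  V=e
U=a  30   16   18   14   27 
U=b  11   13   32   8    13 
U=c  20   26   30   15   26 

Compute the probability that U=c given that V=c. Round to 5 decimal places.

Total with V=c: 18 + 32 + 30 = 80.
P(U=c | V=c) = 30/80 = 0.37500.

0.37500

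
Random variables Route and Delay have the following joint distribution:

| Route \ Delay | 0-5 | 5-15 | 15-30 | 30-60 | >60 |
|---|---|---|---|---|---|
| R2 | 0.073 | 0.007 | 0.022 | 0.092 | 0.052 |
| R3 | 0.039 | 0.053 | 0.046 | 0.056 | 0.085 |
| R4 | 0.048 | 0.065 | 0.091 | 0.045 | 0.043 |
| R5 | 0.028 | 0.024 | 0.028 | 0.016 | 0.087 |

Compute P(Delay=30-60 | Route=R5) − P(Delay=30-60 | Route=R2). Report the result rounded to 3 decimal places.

-0.287

P(Route=R5) = 0.028 + 0.024 + 0.028 + 0.016 + 0.087 = 0.183; P(Delay=30-60 | Route=R5) = 0.016/0.183 = 0.0874.
P(Route=R2) = 0.073 + 0.007 + 0.022 + 0.092 + 0.052 = 0.246; P(Delay=30-60 | Route=R2) = 0.092/0.246 = 0.3740.
Difference = -0.287.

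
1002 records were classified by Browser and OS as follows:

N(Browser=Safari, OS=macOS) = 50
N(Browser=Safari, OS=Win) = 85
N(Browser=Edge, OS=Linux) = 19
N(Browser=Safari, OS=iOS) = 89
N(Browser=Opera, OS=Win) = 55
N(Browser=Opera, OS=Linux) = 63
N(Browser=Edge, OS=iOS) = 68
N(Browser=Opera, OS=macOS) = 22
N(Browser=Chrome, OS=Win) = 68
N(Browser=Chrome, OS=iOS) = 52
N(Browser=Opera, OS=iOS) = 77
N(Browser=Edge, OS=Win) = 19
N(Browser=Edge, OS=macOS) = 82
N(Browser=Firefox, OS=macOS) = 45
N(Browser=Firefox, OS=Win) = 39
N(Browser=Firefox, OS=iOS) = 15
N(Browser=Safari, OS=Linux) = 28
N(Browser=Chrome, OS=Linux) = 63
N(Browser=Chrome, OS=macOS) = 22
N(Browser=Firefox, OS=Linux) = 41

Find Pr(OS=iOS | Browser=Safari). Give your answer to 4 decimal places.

Total with Browser=Safari: 85 + 50 + 28 + 89 = 252.
P(OS=iOS | Browser=Safari) = 89/252 = 0.3532.

0.3532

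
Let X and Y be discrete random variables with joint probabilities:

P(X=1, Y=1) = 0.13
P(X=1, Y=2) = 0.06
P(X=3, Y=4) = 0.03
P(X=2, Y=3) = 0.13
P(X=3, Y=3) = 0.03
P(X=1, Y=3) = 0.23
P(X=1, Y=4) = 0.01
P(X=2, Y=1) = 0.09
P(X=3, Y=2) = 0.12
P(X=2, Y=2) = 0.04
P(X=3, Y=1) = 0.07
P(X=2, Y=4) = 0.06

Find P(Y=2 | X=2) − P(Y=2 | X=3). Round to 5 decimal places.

-0.35500

P(X=2) = 0.09 + 0.04 + 0.13 + 0.06 = 0.32; P(Y=2 | X=2) = 0.04/0.32 = 0.125000.
P(X=3) = 0.07 + 0.12 + 0.03 + 0.03 = 0.25; P(Y=2 | X=3) = 0.12/0.25 = 0.480000.
Difference = -0.35500.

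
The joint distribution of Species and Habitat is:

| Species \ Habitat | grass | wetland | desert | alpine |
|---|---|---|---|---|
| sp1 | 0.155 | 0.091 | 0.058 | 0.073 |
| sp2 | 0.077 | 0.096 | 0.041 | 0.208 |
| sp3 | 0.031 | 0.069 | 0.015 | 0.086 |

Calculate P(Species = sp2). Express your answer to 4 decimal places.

P(Species=sp2) = 0.077 + 0.096 + 0.041 + 0.208 = 0.422.

0.4220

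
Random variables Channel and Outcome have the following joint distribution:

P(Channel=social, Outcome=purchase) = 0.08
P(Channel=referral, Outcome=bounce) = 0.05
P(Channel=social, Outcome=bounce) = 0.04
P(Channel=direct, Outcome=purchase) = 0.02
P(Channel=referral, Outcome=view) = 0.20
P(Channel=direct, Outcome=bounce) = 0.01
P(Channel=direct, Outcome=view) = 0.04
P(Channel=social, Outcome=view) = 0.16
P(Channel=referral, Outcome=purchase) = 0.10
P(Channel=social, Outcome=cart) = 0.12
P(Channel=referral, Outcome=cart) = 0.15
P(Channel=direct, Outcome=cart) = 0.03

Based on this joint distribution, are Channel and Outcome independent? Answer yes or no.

Every cell satisfies P(Channel,Outcome) = P(Channel)·P(Outcome). For instance P(Channel=referral) = 0.50, P(Outcome=bounce) = 0.10, and 0.50×0.10 = 0.05 matches the joint entry. So Channel and Outcome are independent.

yes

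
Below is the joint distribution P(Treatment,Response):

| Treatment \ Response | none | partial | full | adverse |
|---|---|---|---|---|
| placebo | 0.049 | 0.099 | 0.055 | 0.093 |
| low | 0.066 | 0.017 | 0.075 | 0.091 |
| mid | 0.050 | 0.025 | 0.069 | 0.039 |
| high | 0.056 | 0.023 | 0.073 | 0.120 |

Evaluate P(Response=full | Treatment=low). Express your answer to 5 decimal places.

0.30120

P(Treatment=low) = 0.066 + 0.017 + 0.075 + 0.091 = 0.249.
P(Response=full | Treatment=low) = 0.075/0.249 = 0.30120.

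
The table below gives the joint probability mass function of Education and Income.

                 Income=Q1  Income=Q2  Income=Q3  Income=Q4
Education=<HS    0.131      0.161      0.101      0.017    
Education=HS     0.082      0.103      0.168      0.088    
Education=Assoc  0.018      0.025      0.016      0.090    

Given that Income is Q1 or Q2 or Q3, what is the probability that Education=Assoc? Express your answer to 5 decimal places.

0.07329

P(Income=Q1) = 0.131 + 0.082 + 0.018 = 0.231.
P(Income=Q2) = 0.161 + 0.103 + 0.025 = 0.289.
P(Income=Q3) = 0.101 + 0.168 + 0.016 = 0.285.
P(Income ∈ {Q1, Q2, Q3}) = 0.231 + 0.289 + 0.285 = 0.805; P(Education=Assoc, Income ∈ {Q1, Q2, Q3}) = 0.018 + 0.025 + 0.016 = 0.059.
P(Education=Assoc | Income ∈ {Q1, Q2, Q3}) = 0.059/0.805 = 0.07329.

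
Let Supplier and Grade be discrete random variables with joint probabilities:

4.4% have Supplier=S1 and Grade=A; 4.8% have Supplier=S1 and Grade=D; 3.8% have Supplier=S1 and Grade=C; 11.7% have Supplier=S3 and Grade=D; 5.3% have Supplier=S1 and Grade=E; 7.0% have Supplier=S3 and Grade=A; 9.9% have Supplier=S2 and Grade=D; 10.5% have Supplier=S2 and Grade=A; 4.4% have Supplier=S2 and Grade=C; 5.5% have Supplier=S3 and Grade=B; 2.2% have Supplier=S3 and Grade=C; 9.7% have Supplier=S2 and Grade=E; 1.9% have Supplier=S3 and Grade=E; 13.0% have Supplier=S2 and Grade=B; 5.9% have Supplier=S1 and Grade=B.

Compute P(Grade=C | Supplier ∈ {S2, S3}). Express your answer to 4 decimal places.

0.0871

P(Supplier=S2) = 0.105 + 0.130 + 0.044 + 0.099 + 0.097 = 0.475.
P(Supplier=S3) = 0.070 + 0.055 + 0.022 + 0.117 + 0.019 = 0.283.
P(Supplier ∈ {S2, S3}) = 0.475 + 0.283 = 0.758; P(Grade=C, Supplier ∈ {S2, S3}) = 0.044 + 0.022 = 0.066.
P(Grade=C | Supplier ∈ {S2, S3}) = 0.066/0.758 = 0.0871.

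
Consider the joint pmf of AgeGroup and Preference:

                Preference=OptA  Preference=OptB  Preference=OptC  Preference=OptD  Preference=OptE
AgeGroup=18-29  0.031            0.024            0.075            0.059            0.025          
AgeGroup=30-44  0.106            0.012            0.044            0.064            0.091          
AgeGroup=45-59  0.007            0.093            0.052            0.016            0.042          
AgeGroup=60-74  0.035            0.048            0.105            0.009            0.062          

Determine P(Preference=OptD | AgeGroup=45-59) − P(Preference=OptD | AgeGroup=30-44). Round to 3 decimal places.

P(AgeGroup=45-59) = 0.007 + 0.093 + 0.052 + 0.016 + 0.042 = 0.210; P(Preference=OptD | AgeGroup=45-59) = 0.016/0.210 = 0.0762.
P(AgeGroup=30-44) = 0.106 + 0.012 + 0.044 + 0.064 + 0.091 = 0.317; P(Preference=OptD | AgeGroup=30-44) = 0.064/0.317 = 0.2019.
Difference = -0.126.

-0.126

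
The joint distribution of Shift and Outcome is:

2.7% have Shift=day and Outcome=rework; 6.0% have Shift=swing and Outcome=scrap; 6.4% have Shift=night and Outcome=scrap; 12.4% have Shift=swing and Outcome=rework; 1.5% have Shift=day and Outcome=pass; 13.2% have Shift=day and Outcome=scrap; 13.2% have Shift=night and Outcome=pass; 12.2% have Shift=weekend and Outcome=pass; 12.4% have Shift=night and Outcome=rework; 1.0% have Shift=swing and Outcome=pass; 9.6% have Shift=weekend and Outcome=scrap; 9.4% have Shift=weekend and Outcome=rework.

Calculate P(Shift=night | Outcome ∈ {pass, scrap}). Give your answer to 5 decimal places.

P(Outcome=pass) = 0.015 + 0.010 + 0.132 + 0.122 = 0.279.
P(Outcome=scrap) = 0.132 + 0.060 + 0.064 + 0.096 = 0.352.
P(Outcome ∈ {pass, scrap}) = 0.279 + 0.352 = 0.631; P(Shift=night, Outcome ∈ {pass, scrap}) = 0.132 + 0.064 = 0.196.
P(Shift=night | Outcome ∈ {pass, scrap}) = 0.196/0.631 = 0.31062.

0.31062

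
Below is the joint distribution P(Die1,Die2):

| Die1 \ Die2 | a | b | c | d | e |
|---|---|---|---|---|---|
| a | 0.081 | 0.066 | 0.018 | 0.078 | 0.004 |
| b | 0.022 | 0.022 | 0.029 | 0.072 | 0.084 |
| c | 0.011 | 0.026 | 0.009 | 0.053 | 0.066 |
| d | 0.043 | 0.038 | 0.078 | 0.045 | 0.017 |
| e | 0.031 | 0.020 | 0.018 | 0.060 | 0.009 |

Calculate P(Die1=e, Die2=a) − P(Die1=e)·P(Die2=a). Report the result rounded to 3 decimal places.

0.005

P(Die1=e) = 0.031 + 0.020 + 0.018 + 0.060 + 0.009 = 0.138.
P(Die2=a) = 0.081 + 0.022 + 0.011 + 0.043 + 0.031 = 0.188.
P(Die1=e, Die2=a) − P(Die1=e)P(Die2=a) = 0.031 − 0.138×0.188 = 0.005.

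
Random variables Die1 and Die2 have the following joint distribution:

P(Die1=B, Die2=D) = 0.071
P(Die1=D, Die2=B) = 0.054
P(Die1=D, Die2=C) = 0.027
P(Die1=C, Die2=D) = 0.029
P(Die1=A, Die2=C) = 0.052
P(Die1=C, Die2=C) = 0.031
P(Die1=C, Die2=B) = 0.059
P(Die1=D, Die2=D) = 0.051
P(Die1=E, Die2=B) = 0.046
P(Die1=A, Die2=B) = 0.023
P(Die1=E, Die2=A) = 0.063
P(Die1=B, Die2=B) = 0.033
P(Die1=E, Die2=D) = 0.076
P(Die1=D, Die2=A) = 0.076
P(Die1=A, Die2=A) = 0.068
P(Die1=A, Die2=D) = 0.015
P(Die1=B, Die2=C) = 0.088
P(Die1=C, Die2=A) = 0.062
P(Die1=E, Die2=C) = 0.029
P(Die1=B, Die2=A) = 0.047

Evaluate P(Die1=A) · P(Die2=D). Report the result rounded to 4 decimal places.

0.0382

P(Die1=A) = 0.068 + 0.023 + 0.052 + 0.015 = 0.158.
P(Die2=D) = 0.015 + 0.071 + 0.029 + 0.051 + 0.076 = 0.242.
Product: 0.158 × 0.242 = 0.0382.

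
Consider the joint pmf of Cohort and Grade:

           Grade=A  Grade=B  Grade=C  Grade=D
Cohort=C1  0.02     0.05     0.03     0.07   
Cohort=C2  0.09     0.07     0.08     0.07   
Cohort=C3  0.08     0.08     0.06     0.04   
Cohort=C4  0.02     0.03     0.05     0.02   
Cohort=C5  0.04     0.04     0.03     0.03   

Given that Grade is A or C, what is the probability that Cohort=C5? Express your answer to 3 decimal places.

P(Grade=A) = 0.02 + 0.09 + 0.08 + 0.02 + 0.04 = 0.25.
P(Grade=C) = 0.03 + 0.08 + 0.06 + 0.05 + 0.03 = 0.25.
P(Grade ∈ {A, C}) = 0.25 + 0.25 = 0.50; P(Cohort=C5, Grade ∈ {A, C}) = 0.04 + 0.03 = 0.07.
P(Cohort=C5 | Grade ∈ {A, C}) = 0.07/0.50 = 0.140.

0.140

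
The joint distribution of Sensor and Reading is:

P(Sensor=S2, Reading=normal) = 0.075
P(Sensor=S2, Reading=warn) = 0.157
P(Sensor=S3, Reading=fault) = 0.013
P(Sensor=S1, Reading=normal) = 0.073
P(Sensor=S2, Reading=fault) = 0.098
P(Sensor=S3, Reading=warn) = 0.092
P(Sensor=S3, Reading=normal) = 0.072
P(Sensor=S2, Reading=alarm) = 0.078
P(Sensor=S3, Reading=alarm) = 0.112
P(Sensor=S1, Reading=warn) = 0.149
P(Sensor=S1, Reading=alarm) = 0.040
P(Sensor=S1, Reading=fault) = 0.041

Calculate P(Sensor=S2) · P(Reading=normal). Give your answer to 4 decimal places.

0.0898

P(Sensor=S2) = 0.075 + 0.157 + 0.078 + 0.098 = 0.408.
P(Reading=normal) = 0.073 + 0.075 + 0.072 = 0.220.
Product: 0.408 × 0.220 = 0.0898.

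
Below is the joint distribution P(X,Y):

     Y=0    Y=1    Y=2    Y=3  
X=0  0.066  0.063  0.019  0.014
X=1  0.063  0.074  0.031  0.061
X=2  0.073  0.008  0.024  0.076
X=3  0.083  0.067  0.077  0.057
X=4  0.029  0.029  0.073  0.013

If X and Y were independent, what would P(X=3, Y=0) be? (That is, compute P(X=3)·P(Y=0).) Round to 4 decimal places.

P(X=3) = 0.083 + 0.067 + 0.077 + 0.057 = 0.284.
P(Y=0) = 0.066 + 0.063 + 0.073 + 0.083 + 0.029 = 0.314.
Product: 0.284 × 0.314 = 0.0892.

0.0892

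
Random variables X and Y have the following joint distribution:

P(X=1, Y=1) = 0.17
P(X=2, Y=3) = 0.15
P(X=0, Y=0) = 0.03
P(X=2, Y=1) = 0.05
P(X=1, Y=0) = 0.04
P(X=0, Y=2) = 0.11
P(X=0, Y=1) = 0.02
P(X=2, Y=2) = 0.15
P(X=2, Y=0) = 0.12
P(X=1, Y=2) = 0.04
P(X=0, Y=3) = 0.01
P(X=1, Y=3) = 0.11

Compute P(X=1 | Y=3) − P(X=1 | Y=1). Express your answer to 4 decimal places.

P(Y=3) = 0.01 + 0.11 + 0.15 = 0.27; P(X=1 | Y=3) = 0.11/0.27 = 0.40741.
P(Y=1) = 0.02 + 0.17 + 0.05 = 0.24; P(X=1 | Y=1) = 0.17/0.24 = 0.70833.
Difference = -0.3009.

-0.3009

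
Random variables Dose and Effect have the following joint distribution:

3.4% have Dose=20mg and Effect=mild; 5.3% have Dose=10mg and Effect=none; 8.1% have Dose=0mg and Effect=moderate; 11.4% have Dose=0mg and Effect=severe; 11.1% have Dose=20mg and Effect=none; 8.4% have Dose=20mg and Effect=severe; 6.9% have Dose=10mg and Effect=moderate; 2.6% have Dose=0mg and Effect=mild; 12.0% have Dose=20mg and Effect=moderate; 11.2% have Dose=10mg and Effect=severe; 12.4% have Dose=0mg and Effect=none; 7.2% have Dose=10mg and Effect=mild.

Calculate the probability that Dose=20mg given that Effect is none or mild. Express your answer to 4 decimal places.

0.3452

P(Effect=none) = 0.124 + 0.053 + 0.111 = 0.288.
P(Effect=mild) = 0.026 + 0.072 + 0.034 = 0.132.
P(Effect ∈ {none, mild}) = 0.288 + 0.132 = 0.420; P(Dose=20mg, Effect ∈ {none, mild}) = 0.111 + 0.034 = 0.145.
P(Dose=20mg | Effect ∈ {none, mild}) = 0.145/0.420 = 0.3452.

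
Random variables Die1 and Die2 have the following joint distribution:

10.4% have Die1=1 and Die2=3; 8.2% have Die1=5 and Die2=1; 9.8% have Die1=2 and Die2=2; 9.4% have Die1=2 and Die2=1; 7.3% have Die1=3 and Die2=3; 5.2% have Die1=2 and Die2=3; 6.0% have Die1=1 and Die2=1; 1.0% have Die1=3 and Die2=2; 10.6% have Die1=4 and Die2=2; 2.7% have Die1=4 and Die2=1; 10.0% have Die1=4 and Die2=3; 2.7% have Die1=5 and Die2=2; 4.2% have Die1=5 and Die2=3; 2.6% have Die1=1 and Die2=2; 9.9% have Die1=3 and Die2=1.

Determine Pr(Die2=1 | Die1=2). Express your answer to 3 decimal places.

0.385

P(Die1=2) = 0.094 + 0.098 + 0.052 = 0.244.
P(Die2=1 | Die1=2) = 0.094/0.244 = 0.385.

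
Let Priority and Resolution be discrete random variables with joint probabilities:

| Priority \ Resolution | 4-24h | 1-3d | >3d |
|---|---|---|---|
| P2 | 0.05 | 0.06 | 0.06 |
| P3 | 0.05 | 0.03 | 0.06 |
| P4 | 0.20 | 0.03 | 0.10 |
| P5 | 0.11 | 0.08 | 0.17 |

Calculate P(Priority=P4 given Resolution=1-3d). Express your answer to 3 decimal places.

P(Resolution=1-3d) = 0.06 + 0.03 + 0.03 + 0.08 = 0.20.
P(Priority=P4 | Resolution=1-3d) = 0.03/0.20 = 0.150.

0.150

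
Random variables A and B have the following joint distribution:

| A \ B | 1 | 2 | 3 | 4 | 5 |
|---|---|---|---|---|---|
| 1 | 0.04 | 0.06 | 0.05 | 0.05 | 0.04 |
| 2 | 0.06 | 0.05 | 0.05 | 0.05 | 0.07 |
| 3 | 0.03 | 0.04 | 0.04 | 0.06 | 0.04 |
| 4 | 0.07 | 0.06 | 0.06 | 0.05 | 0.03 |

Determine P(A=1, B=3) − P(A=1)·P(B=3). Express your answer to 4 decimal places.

0.0020

P(A=1) = 0.04 + 0.06 + 0.05 + 0.05 + 0.04 = 0.24.
P(B=3) = 0.05 + 0.05 + 0.04 + 0.06 = 0.20.
P(A=1, B=3) − P(A=1)P(B=3) = 0.05 − 0.24×0.20 = 0.0020.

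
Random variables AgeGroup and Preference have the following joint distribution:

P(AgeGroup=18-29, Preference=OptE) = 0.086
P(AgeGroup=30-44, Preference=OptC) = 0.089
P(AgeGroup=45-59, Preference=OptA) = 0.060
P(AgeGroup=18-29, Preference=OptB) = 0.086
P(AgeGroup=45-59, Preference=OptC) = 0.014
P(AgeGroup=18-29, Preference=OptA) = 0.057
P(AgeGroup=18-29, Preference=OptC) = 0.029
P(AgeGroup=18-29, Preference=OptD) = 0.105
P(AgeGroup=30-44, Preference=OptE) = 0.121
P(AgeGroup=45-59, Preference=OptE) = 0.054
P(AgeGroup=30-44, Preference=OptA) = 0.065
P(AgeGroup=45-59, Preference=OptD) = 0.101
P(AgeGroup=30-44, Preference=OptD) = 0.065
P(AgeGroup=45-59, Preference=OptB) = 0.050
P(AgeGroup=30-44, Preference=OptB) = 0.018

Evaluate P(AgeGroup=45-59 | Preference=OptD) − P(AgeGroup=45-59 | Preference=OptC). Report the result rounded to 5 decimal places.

0.26663

P(Preference=OptD) = 0.105 + 0.065 + 0.101 = 0.271; P(AgeGroup=45-59 | Preference=OptD) = 0.101/0.271 = 0.372694.
P(Preference=OptC) = 0.029 + 0.089 + 0.014 = 0.132; P(AgeGroup=45-59 | Preference=OptC) = 0.014/0.132 = 0.106061.
Difference = 0.26663.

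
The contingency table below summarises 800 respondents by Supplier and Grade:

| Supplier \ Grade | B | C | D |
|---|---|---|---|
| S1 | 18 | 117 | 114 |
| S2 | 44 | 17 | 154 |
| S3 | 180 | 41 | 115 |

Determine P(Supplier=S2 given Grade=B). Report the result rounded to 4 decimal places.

0.1818

Total with Grade=B: 18 + 44 + 180 = 242.
P(Supplier=S2 | Grade=B) = 44/242 = 0.1818.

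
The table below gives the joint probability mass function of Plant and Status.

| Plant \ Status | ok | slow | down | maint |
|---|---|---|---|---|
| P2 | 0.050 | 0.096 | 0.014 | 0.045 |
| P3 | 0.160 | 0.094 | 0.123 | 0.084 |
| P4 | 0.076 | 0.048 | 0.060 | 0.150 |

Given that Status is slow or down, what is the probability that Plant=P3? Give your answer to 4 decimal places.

0.4989

P(Status=slow) = 0.096 + 0.094 + 0.048 = 0.238.
P(Status=down) = 0.014 + 0.123 + 0.060 = 0.197.
P(Status ∈ {slow, down}) = 0.238 + 0.197 = 0.435; P(Plant=P3, Status ∈ {slow, down}) = 0.094 + 0.123 = 0.217.
P(Plant=P3 | Status ∈ {slow, down}) = 0.217/0.435 = 0.4989.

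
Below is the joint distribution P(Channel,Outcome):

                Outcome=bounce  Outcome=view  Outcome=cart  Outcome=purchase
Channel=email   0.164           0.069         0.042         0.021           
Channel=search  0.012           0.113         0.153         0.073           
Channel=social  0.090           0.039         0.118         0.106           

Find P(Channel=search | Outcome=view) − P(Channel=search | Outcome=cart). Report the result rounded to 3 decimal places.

P(Outcome=view) = 0.069 + 0.113 + 0.039 = 0.221; P(Channel=search | Outcome=view) = 0.113/0.221 = 0.5113.
P(Outcome=cart) = 0.042 + 0.153 + 0.118 = 0.313; P(Channel=search | Outcome=cart) = 0.153/0.313 = 0.4888.
Difference = 0.022.

0.022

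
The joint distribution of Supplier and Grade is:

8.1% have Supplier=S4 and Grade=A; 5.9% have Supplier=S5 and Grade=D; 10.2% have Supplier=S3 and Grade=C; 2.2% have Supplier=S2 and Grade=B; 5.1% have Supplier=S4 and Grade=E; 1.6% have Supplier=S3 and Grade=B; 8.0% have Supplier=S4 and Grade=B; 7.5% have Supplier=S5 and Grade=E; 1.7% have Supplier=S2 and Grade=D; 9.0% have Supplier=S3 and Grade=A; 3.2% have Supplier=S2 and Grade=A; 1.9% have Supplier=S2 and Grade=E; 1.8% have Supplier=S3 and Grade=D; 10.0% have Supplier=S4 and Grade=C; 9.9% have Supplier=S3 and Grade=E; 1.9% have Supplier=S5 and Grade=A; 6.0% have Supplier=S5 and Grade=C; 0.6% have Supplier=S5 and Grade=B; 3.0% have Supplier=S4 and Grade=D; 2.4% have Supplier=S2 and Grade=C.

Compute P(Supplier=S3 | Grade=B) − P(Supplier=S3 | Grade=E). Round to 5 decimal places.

P(Grade=B) = 0.022 + 0.016 + 0.080 + 0.006 = 0.124; P(Supplier=S3 | Grade=B) = 0.016/0.124 = 0.129032.
P(Grade=E) = 0.019 + 0.099 + 0.051 + 0.075 = 0.244; P(Supplier=S3 | Grade=E) = 0.099/0.244 = 0.405738.
Difference = -0.27671.

-0.27671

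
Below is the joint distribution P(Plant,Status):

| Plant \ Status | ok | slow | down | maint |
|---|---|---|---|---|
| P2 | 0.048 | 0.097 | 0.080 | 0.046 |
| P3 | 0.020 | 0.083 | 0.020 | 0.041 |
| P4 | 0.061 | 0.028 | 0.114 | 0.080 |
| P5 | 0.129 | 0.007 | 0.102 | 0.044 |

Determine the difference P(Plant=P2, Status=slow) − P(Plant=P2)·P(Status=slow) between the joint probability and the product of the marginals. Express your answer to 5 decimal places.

P(Plant=P2) = 0.048 + 0.097 + 0.080 + 0.046 = 0.271.
P(Status=slow) = 0.097 + 0.083 + 0.028 + 0.007 = 0.215.
P(Plant=P2, Status=slow) − P(Plant=P2)P(Status=slow) = 0.097 − 0.271×0.215 = 0.03874.

0.03874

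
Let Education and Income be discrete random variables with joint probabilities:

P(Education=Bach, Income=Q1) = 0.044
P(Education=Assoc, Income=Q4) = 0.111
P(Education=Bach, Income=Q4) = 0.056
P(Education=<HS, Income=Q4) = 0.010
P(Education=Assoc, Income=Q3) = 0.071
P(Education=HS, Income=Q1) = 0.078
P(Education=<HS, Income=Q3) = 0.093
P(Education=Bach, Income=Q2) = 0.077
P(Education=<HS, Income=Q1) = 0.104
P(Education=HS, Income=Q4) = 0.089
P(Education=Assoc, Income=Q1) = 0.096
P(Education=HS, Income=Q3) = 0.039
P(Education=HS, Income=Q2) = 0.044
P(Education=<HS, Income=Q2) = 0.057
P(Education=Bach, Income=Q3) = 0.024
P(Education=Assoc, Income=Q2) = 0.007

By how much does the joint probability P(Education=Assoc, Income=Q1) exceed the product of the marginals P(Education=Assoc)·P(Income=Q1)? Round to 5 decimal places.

0.00423

P(Education=Assoc) = 0.096 + 0.007 + 0.071 + 0.111 = 0.285.
P(Income=Q1) = 0.104 + 0.078 + 0.096 + 0.044 = 0.322.
P(Education=Assoc, Income=Q1) − P(Education=Assoc)P(Income=Q1) = 0.096 − 0.285×0.322 = 0.00423.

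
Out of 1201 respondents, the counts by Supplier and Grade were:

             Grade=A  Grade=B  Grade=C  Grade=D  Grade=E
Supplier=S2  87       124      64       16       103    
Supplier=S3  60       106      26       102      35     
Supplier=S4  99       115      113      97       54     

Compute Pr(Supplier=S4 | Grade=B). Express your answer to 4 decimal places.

Total with Grade=B: 124 + 106 + 115 = 345.
P(Supplier=S4 | Grade=B) = 115/345 = 0.3333.

0.3333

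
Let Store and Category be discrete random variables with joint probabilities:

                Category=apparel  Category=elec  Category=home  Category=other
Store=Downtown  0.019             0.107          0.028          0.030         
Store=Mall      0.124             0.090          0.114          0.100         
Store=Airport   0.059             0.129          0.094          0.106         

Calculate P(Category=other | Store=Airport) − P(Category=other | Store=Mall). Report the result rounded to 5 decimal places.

0.03955

P(Store=Airport) = 0.059 + 0.129 + 0.094 + 0.106 = 0.388; P(Category=other | Store=Airport) = 0.106/0.388 = 0.273196.
P(Store=Mall) = 0.124 + 0.090 + 0.114 + 0.100 = 0.428; P(Category=other | Store=Mall) = 0.100/0.428 = 0.233645.
Difference = 0.03955.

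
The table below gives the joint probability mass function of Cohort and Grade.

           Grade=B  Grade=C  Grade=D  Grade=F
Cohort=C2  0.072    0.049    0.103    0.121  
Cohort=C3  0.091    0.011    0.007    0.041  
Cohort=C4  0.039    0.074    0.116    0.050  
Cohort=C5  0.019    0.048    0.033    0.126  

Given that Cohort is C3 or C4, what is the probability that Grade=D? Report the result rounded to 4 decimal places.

0.2867

P(Cohort=C3) = 0.091 + 0.011 + 0.007 + 0.041 = 0.150.
P(Cohort=C4) = 0.039 + 0.074 + 0.116 + 0.050 = 0.279.
P(Cohort ∈ {C3, C4}) = 0.150 + 0.279 = 0.429; P(Grade=D, Cohort ∈ {C3, C4}) = 0.007 + 0.116 = 0.123.
P(Grade=D | Cohort ∈ {C3, C4}) = 0.123/0.429 = 0.2867.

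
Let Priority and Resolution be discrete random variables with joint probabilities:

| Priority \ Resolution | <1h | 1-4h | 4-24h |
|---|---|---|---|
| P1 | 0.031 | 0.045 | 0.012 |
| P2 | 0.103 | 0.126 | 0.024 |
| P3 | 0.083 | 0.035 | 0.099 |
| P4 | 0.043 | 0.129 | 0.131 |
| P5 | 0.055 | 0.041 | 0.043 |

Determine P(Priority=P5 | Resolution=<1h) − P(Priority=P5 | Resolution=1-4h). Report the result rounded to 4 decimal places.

0.0656

P(Resolution=<1h) = 0.031 + 0.103 + 0.083 + 0.043 + 0.055 = 0.315; P(Priority=P5 | Resolution=<1h) = 0.055/0.315 = 0.17460.
P(Resolution=1-4h) = 0.045 + 0.126 + 0.035 + 0.129 + 0.041 = 0.376; P(Priority=P5 | Resolution=1-4h) = 0.041/0.376 = 0.10904.
Difference = 0.0656.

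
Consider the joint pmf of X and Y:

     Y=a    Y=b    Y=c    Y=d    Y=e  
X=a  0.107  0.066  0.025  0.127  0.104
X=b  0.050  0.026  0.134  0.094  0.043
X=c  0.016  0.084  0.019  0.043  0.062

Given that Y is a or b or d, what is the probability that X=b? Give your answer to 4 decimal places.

P(Y=a) = 0.107 + 0.050 + 0.016 = 0.173.
P(Y=b) = 0.066 + 0.026 + 0.084 = 0.176.
P(Y=d) = 0.127 + 0.094 + 0.043 = 0.264.
P(Y ∈ {a, b, d}) = 0.173 + 0.176 + 0.264 = 0.613; P(X=b, Y ∈ {a, b, d}) = 0.050 + 0.026 + 0.094 = 0.170.
P(X=b | Y ∈ {a, b, d}) = 0.170/0.613 = 0.2773.

0.2773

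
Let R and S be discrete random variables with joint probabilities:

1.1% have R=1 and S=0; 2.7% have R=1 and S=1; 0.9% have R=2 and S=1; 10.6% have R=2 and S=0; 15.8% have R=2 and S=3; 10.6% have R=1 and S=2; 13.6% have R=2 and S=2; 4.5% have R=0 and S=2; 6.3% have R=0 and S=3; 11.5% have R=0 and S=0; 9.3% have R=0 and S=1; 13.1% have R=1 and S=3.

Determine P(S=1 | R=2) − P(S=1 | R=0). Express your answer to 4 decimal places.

P(R=2) = 0.106 + 0.009 + 0.136 + 0.158 = 0.409; P(S=1 | R=2) = 0.009/0.409 = 0.02200.
P(R=0) = 0.115 + 0.093 + 0.045 + 0.063 = 0.316; P(S=1 | R=0) = 0.093/0.316 = 0.29430.
Difference = -0.2723.

-0.2723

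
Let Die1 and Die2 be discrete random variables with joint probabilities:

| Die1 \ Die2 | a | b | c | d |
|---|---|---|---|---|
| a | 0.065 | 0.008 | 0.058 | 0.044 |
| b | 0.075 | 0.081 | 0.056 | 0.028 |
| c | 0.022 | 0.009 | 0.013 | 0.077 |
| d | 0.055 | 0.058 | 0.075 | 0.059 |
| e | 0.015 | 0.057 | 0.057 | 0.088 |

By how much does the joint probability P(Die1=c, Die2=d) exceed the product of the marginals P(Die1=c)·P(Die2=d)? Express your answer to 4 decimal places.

0.0412

P(Die1=c) = 0.022 + 0.009 + 0.013 + 0.077 = 0.121.
P(Die2=d) = 0.044 + 0.028 + 0.077 + 0.059 + 0.088 = 0.296.
P(Die1=c, Die2=d) − P(Die1=c)P(Die2=d) = 0.077 − 0.121×0.296 = 0.0412.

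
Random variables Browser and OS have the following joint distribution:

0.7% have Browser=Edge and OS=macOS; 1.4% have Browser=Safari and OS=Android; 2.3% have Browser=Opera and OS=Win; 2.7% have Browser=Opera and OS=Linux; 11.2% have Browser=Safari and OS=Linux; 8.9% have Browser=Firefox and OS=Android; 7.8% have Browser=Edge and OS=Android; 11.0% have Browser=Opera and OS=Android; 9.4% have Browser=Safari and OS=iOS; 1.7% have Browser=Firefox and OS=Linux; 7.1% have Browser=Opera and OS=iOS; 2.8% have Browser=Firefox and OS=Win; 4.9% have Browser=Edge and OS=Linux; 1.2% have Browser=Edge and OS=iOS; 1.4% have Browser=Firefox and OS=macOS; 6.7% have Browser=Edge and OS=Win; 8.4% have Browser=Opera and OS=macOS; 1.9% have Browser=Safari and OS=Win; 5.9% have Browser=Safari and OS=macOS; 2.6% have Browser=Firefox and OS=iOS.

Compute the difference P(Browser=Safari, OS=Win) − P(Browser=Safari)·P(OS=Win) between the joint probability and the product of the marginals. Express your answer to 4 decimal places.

-0.0218

P(Browser=Safari) = 0.019 + 0.059 + 0.112 + 0.094 + 0.014 = 0.298.
P(OS=Win) = 0.028 + 0.019 + 0.067 + 0.023 = 0.137.
P(Browser=Safari, OS=Win) − P(Browser=Safari)P(OS=Win) = 0.019 − 0.298×0.137 = -0.0218.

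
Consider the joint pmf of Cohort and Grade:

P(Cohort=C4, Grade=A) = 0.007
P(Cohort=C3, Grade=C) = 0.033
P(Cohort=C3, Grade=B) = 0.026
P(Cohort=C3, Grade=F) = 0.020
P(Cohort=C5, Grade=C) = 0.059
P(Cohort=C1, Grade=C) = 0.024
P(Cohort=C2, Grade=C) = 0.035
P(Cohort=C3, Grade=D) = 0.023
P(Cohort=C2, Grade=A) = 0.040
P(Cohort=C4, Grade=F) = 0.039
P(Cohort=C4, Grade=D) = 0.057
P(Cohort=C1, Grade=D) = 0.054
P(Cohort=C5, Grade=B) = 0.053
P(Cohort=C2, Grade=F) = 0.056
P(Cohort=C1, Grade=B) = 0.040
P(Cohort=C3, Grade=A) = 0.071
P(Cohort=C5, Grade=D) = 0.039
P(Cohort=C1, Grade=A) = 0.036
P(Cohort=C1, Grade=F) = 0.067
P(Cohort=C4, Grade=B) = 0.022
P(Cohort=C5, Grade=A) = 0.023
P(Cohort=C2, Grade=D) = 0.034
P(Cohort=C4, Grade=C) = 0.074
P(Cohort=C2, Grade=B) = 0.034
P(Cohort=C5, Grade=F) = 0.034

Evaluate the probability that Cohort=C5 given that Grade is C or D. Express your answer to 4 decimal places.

P(Grade=C) = 0.024 + 0.035 + 0.033 + 0.074 + 0.059 = 0.225.
P(Grade=D) = 0.054 + 0.034 + 0.023 + 0.057 + 0.039 = 0.207.
P(Grade ∈ {C, D}) = 0.225 + 0.207 = 0.432; P(Cohort=C5, Grade ∈ {C, D}) = 0.059 + 0.039 = 0.098.
P(Cohort=C5 | Grade ∈ {C, D}) = 0.098/0.432 = 0.2269.

0.2269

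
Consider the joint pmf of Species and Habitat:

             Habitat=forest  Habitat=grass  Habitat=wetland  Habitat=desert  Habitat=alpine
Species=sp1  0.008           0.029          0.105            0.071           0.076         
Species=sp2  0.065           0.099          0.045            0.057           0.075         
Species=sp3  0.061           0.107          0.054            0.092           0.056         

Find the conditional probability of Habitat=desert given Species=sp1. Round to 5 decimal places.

P(Species=sp1) = 0.008 + 0.029 + 0.105 + 0.071 + 0.076 = 0.289.
P(Habitat=desert | Species=sp1) = 0.071/0.289 = 0.24567.

0.24567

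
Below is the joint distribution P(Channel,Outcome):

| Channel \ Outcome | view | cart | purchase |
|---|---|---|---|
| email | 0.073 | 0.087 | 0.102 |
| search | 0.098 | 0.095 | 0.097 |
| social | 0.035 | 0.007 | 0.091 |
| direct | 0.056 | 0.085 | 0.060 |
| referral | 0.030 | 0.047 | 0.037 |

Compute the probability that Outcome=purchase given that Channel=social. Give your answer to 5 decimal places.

0.68421

P(Channel=social) = 0.035 + 0.007 + 0.091 = 0.133.
P(Outcome=purchase | Channel=social) = 0.091/0.133 = 0.68421.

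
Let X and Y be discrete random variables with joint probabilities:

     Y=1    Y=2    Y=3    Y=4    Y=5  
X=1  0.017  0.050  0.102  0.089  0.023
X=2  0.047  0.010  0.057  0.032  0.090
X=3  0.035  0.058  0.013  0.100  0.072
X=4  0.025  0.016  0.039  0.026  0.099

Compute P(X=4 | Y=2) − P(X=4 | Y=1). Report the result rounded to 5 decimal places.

P(Y=2) = 0.050 + 0.010 + 0.058 + 0.016 = 0.134; P(X=4 | Y=2) = 0.016/0.134 = 0.119403.
P(Y=1) = 0.017 + 0.047 + 0.035 + 0.025 = 0.124; P(X=4 | Y=1) = 0.025/0.124 = 0.201613.
Difference = -0.08221.

-0.08221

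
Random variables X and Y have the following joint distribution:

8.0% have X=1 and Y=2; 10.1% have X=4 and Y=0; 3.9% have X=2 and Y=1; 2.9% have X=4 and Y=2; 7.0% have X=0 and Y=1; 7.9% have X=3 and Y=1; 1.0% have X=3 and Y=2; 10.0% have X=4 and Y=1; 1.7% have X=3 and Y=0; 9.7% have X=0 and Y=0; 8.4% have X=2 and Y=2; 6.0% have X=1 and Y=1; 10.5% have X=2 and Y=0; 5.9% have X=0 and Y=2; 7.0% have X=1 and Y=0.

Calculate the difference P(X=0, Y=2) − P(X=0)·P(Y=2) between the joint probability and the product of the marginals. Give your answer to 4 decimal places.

P(X=0) = 0.097 + 0.070 + 0.059 = 0.226.
P(Y=2) = 0.059 + 0.080 + 0.084 + 0.010 + 0.029 = 0.262.
P(X=0, Y=2) − P(X=0)P(Y=2) = 0.059 − 0.226×0.262 = -0.0002.

-0.0002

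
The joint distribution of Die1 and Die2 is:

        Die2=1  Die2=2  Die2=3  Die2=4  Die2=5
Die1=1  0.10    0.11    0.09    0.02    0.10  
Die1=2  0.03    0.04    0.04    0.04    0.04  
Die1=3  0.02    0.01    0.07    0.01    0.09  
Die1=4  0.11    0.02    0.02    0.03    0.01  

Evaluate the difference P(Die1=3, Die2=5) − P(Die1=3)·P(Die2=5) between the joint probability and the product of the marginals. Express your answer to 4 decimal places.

P(Die1=3) = 0.02 + 0.01 + 0.07 + 0.01 + 0.09 = 0.20.
P(Die2=5) = 0.10 + 0.04 + 0.09 + 0.01 = 0.24.
P(Die1=3, Die2=5) − P(Die1=3)P(Die2=5) = 0.09 − 0.20×0.24 = 0.0420.

0.0420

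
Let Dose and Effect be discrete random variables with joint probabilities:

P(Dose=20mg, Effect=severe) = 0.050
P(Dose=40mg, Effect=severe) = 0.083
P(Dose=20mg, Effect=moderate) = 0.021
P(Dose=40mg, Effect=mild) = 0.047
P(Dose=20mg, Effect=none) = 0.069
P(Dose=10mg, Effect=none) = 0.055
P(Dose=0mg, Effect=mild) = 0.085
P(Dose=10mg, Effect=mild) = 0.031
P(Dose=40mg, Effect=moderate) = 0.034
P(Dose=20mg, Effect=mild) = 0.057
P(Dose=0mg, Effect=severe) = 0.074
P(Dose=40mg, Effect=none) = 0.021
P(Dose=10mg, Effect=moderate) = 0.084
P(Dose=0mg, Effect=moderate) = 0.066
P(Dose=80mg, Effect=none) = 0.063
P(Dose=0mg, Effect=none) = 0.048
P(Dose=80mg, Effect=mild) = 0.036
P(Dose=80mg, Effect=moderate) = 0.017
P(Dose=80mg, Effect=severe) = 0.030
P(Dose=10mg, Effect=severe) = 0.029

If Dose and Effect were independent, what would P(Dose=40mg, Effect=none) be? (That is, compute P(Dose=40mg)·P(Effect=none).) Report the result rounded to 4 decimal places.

P(Dose=40mg) = 0.021 + 0.047 + 0.034 + 0.083 = 0.185.
P(Effect=none) = 0.048 + 0.055 + 0.069 + 0.021 + 0.063 = 0.256.
Product: 0.185 × 0.256 = 0.0474.

0.0474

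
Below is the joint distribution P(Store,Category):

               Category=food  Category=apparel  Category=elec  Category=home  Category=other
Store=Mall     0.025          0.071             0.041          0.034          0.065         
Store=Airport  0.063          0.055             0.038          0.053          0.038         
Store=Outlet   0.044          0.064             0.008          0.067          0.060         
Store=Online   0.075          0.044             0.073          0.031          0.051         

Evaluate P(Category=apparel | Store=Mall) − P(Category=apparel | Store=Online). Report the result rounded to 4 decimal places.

0.1403

P(Store=Mall) = 0.025 + 0.071 + 0.041 + 0.034 + 0.065 = 0.236; P(Category=apparel | Store=Mall) = 0.071/0.236 = 0.30085.
P(Store=Online) = 0.075 + 0.044 + 0.073 + 0.031 + 0.051 = 0.274; P(Category=apparel | Store=Online) = 0.044/0.274 = 0.16058.
Difference = 0.1403.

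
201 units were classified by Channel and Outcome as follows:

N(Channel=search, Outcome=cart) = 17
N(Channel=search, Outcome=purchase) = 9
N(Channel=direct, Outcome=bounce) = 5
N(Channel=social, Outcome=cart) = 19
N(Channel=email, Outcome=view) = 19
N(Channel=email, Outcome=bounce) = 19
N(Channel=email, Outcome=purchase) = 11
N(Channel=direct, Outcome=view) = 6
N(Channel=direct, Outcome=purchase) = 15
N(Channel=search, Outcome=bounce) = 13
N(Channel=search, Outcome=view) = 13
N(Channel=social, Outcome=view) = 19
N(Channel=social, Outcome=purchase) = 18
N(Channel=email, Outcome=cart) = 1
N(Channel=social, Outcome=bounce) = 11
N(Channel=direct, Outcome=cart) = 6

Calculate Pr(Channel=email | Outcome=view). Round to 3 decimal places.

Total with Outcome=view: 19 + 13 + 19 + 6 = 57.
P(Channel=email | Outcome=view) = 19/57 = 0.333.

0.333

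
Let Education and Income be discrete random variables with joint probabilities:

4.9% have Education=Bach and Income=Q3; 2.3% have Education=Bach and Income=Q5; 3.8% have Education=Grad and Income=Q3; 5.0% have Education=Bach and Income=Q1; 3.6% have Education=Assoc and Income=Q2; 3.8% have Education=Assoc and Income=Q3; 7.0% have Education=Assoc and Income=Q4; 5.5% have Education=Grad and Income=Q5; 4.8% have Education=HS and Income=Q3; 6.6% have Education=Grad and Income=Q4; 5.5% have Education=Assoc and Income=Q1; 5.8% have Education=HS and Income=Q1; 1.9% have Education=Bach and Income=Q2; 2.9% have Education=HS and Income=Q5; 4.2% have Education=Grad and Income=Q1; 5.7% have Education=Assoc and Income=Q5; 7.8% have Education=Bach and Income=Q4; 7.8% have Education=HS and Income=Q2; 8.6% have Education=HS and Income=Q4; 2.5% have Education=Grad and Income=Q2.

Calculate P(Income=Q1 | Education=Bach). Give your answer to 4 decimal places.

P(Education=Bach) = 0.050 + 0.019 + 0.049 + 0.078 + 0.023 = 0.219.
P(Income=Q1 | Education=Bach) = 0.050/0.219 = 0.2283.

0.2283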